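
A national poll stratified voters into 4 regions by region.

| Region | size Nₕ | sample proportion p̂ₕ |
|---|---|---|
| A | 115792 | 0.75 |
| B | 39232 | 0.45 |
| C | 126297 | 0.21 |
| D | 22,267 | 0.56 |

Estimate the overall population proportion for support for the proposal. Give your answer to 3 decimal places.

0.473

Wₕ = Nₕ/N with N = 303588: 0.3814, 0.1292, 0.4160, 0.0733.
p̂_st = 0.3814·0.75 + 0.1292·0.45 + 0.4160·0.21 + 0.0733·0.56 ≈ 0.47265... → 0.473.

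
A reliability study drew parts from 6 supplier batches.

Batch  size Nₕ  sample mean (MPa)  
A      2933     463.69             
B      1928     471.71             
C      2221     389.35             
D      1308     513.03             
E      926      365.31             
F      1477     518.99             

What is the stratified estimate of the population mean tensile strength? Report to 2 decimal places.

454.93

N = 10793; weights Wₕ = Nₕ/N = (0.2718, 0.1786, 0.2058, 0.1212, 0.0858, 0.1368).
x̄_st = Σ Wₕ·x̄ₕ = 0.2718·463.69 + 0.1786·471.71 + 0.2058·389.35 + 0.1212·513.03 + 0.0858·365.31 + 0.1368·518.99 ≈ 454.9314...
→ 454.93.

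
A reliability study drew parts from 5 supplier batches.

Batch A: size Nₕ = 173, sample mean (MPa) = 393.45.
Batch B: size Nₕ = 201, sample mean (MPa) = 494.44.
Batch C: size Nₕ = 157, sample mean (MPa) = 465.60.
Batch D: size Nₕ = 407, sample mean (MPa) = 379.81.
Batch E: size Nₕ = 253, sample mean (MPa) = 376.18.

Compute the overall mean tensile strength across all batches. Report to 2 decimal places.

411.67

x̄_st = (Σ Nₕx̄ₕ) / (Σ Nₕ) = (173·393.45 + 201·494.44 + 157·465.60 + 407·379.81 + 253·376.18) / 1191
= 490304.7 / 1191 = 411.6748... → 411.67.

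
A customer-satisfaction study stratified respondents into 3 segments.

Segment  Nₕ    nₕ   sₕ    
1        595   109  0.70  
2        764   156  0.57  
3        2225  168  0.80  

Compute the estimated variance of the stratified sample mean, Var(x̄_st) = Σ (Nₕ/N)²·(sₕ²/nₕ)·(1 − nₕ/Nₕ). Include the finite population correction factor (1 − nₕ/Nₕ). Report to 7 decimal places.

0.0015339

N = 3584. Term for each stratum: Wₕ²sₕ²/nₕ·(1−nₕ/Nₕ).
Var(x̄_st) = 0.0001012015 + 0.0000753158 + 0.0013573723 = 0.0015338896 → 0.0015339.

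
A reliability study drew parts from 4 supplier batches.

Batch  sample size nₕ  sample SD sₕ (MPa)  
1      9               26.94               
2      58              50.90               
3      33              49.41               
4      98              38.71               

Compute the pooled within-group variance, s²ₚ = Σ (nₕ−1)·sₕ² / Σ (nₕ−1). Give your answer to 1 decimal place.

1943.1

1: (9−1)·26.94² = 8·725.7636 = 5806.1088
2: (58−1)·50.90² = 57·2590.81 = 147676.17
3: (33−1)·49.41² = 32·2441.3481 = 78123.1392
4: (98−1)·38.71² = 97·1498.4641 = 145351.0177
Numerator = 376956.4357; denominator = Σ(nₕ−1) = 194.
s²ₚ = 376956.4357/194 = 1943.074... → 1943.1.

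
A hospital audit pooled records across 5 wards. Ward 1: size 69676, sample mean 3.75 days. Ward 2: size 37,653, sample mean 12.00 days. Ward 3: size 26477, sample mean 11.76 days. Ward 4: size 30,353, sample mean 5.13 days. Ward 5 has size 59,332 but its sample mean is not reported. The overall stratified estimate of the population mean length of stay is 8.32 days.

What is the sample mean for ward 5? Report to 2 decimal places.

11.45

Σ Nₕx̄ₕ = N·μ, so 59332·x̄_5 = 223491·8.32 − (69676·3.75 + 37653·12.00 + 26477·11.76 + 30353·5.13).
= 1859445.12 − 1180201.41 = 679243.71.
x̄_5 = 679243.71 / 59332 = 11.4482... → 11.45.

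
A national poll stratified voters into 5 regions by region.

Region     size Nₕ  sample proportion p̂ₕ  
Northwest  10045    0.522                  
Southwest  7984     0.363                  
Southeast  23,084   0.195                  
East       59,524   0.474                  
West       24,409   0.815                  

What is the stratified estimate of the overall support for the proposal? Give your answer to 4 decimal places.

0.4858

Wₕ = Nₕ/N with N = 125046: 0.0803, 0.0638, 0.1846, 0.4760, 0.1952.
p̂_st = 0.0803·0.522 + 0.0638·0.363 + 0.1846·0.195 + 0.4760·0.474 + 0.1952·0.815 ≈ 0.485827... → 0.4858.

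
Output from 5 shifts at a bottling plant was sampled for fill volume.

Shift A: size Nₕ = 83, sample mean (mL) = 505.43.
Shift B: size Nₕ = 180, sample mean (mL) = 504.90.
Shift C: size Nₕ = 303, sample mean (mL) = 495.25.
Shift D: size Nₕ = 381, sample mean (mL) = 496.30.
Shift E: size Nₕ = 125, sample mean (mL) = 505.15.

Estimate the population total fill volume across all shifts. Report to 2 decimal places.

A: 83·505.43 = 41950.69
B: 180·504.90 = 90882
C: 303·495.25 = 150060.75
D: 381·496.30 = 189090.3
E: 125·505.15 = 63143.75
τ̂ = Σ Nₕx̄ₕ = 535127.49.

535127.49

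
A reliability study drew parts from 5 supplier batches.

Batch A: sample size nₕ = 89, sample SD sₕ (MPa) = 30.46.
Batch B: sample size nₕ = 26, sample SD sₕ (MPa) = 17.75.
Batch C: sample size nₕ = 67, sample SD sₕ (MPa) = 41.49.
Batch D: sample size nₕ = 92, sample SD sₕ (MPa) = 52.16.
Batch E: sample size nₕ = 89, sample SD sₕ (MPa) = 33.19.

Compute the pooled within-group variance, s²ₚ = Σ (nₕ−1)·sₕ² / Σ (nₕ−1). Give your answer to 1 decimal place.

1529.8

A: (89−1)·30.46² = 88·927.8116 = 81647.4208
B: (26−1)·17.75² = 25·315.0625 = 7876.5625
C: (67−1)·41.49² = 66·1721.4201 = 113613.7266
D: (92−1)·52.16² = 91·2720.6656 = 247580.5696
E: (89−1)·33.19² = 88·1101.5761 = 96938.6968
Numerator = 547656.9763; denominator = Σ(nₕ−1) = 358.
s²ₚ = 547656.9763/358 = 1529.768... → 1529.8.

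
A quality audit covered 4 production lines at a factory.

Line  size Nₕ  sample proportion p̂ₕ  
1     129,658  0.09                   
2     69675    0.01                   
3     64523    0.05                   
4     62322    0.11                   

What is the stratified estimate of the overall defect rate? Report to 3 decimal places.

0.069

N = 129658 + 69675 + 64523 + 62322 = 326178.
Overall proportion = Σ (Nₕ/N)·p̂ₕ.
Σ Nₕp̂ₕ = 11669.22 + 696.75 + 3226.15 + 6855.42 = 22447.54.
22447.54 / 326178 = 0.06882... → 0.069.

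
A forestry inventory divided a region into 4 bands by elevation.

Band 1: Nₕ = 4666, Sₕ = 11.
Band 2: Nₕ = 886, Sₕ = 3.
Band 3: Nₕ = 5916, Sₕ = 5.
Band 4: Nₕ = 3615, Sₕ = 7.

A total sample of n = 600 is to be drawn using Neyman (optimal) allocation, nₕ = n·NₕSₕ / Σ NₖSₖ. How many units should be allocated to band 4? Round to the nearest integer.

1: NₕSₕ = 4666·11 = 51326
2: NₕSₕ = 886·3 = 2658
3: NₕSₕ = 5916·5 = 29580
4: NₕSₕ = 3615·7 = 25305
Σ NₕSₕ = 108869.
n_4 = 600·25305/108869 = 139.461... → 139.

139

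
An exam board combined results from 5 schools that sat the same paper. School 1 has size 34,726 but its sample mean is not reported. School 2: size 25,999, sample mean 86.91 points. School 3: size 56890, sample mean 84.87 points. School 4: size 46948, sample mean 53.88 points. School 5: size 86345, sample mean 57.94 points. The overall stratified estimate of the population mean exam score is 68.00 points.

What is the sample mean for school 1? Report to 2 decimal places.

70.31

N = 34726 + 25999 + 56890 + 46948 + 86345 = 250908.
Overall total = μ·N = 68.00·250908 = 17061744.
Subtract the known strata: 25999·86.91 + 56890·84.87 + 46948·53.88 + 86345·57.94 = 14620214.93.
Remaining total for school 1: 17061744 − 14620214.93 = 2441529.07.
Divide by its size: 2441529.07 / 34726 = 70.3084... → 70.31.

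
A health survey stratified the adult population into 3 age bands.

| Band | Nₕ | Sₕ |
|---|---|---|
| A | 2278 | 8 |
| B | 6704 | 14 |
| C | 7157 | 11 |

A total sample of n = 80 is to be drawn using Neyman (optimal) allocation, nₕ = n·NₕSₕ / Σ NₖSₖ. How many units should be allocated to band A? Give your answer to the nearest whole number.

Σ NₕSₕ = 2278·8 + 6704·14 + 7157·11 = 190807.
Share for A: 18224/190807 = 0.09551.
n_A = 80 × 0.09551 = 7.641... → 8.

8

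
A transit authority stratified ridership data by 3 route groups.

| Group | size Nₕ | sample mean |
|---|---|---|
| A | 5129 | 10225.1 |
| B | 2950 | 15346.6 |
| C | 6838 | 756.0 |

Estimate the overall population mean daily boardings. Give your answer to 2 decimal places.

6897.27

N = 5129 + 2950 + 6838 = 14917.
Overall mean = Σ (Nₕ/N)·x̄ₕ — weight by population share, not a simple average.
Σ Nₕx̄ₕ = 5129·10225.1 + 2950·15346.6 + 6838·756.0 = 52444537.9 + 45272470 + 5169528 = 102886535.9.
Divide by N: 102886535.9 / 14917 = 6897.2673... → 6897.27.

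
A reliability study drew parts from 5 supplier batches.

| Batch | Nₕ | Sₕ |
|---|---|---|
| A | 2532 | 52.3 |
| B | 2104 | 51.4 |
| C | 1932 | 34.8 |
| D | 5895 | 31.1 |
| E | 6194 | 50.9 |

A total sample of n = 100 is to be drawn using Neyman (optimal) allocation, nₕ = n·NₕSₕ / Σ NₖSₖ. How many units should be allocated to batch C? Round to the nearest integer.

8

A: NₕSₕ = 2532·52.3 = 132423.6
B: NₕSₕ = 2104·51.4 = 108145.6
C: NₕSₕ = 1932·34.8 = 67233.6
D: NₕSₕ = 5895·31.1 = 183334.5
E: NₕSₕ = 6194·50.9 = 315274.6
Σ NₕSₕ = 806411.9.
n_C = 100·67233.6/806411.9 = 8.337... → 8.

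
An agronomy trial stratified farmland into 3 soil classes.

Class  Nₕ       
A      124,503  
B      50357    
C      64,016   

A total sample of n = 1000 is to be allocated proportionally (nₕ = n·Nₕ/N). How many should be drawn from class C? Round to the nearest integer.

268

Share of class C = 64016/238876 = 0.26799.
Allocate 1000 × 0.26799 = 267.988... → 268.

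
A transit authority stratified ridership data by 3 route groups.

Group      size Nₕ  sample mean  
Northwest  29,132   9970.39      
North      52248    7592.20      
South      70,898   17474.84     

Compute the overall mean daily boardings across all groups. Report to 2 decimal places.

N = 152278; weights Wₕ = Nₕ/N = (0.1913, 0.3431, 0.4656).
x̄_st = Σ Wₕ·x̄ₕ = 0.1913·9970.39 + 0.3431·7592.20 + 0.4656·17474.84 ≈ 12648.3528...
→ 12648.35.

12648.35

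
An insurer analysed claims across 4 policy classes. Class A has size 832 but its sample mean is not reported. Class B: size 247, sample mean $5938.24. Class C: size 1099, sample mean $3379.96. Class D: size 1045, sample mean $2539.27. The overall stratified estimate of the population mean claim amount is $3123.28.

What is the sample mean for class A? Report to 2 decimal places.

Σ Nₕx̄ₕ = N·μ, so 832·x̄_A = 3223·3123.28 − (247·5938.24 + 1099·3379.96 + 1045·2539.27).
= 10066331.44 − 7834858.47 = 2231472.97.
x̄_A = 2231472.97 / 832 = 2682.0589... → 2682.06.

2682.06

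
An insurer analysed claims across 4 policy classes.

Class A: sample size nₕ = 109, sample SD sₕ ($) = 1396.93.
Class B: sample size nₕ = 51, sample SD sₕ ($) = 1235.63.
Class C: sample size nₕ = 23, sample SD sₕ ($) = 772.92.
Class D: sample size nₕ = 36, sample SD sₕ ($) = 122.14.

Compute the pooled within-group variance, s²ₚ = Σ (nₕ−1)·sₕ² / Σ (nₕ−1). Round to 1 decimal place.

A: (109−1)·1396.93² = 108·1951413.4249 = 210752649.8892
B: (51−1)·1235.63² = 50·1526781.4969 = 76339074.845
C: (23−1)·772.92² = 22·597405.3264 = 13142917.1808
D: (36−1)·122.14² = 35·14918.1796 = 522136.286
Numerator = 300756778.201; denominator = Σ(nₕ−1) = 215.
s²ₚ = 300756778.201/215 = 1398868.736... → 1398868.7.

1398868.7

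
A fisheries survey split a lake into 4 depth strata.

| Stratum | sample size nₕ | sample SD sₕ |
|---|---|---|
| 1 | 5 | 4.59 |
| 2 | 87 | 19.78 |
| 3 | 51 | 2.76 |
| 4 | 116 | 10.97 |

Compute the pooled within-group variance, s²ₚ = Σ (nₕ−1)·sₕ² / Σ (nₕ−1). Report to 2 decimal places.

188.05

1: (5−1)·4.59² = 4·21.0681 = 84.2724
2: (87−1)·19.78² = 86·391.2484 = 33647.3624
3: (51−1)·2.76² = 50·7.6176 = 380.88
4: (116−1)·10.97² = 115·120.3409 = 13839.2035
Numerator = 47951.7183; denominator = Σ(nₕ−1) = 255.
s²ₚ = 47951.7183/255 = 188.0460... → 188.05.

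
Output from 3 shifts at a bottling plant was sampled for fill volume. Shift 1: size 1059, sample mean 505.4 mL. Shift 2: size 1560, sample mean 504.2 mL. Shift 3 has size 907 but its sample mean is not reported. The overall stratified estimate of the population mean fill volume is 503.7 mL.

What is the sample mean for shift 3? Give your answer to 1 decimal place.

Σ Nₕx̄ₕ = N·μ, so 907·x̄_3 = 3526·503.7 − (1059·505.4 + 1560·504.2).
= 1776046.2 − 1321770.6 = 454275.6.
x̄_3 = 454275.6 / 907 = 500.855... → 500.9.

500.9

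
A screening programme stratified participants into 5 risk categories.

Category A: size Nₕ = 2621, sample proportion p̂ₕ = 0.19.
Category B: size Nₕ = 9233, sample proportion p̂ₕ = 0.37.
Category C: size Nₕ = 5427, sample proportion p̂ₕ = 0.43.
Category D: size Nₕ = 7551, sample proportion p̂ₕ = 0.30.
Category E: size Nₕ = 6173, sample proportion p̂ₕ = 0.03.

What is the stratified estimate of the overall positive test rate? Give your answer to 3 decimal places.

N = 2621 + 9233 + 5427 + 7551 + 6173 = 31005.
Overall proportion = Σ (Nₕ/N)·p̂ₕ.
Σ Nₕp̂ₕ = 497.99 + 3416.21 + 2333.61 + 2265.3 + 185.19 = 8698.3.
8698.3 / 31005 = 0.28055... → 0.281.

0.281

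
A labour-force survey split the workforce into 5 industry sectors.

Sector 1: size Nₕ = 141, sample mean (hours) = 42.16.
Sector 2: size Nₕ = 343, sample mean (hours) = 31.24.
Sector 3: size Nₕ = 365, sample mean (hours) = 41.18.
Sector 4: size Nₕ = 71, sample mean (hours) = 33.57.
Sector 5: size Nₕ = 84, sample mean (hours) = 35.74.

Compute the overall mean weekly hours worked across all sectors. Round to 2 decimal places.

36.93

x̄_st = (Σ Nₕx̄ₕ) / (Σ Nₕ) = (141·42.16 + 343·31.24 + 365·41.18 + 71·33.57 + 84·35.74) / 1004
= 37076.21 / 1004 = 36.9285... → 36.93.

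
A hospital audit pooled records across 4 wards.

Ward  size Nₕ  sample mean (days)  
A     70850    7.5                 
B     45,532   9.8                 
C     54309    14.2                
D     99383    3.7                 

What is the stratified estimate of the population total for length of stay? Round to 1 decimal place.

A: 70850·7.5 = 531375
B: 45532·9.8 = 446213.6
C: 54309·14.2 = 771187.8
D: 99383·3.7 = 367717.1
τ̂ = Σ Nₕx̄ₕ = 2116493.5.

2116493.5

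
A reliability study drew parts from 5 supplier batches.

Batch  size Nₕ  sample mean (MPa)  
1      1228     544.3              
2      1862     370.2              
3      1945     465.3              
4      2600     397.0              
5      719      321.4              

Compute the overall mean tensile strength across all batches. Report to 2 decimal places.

x̄_st = (Σ Nₕx̄ₕ) / (Σ Nₕ) = (1228·544.3 + 1862·370.2 + 1945·465.3 + 2600·397.0 + 719·321.4) / 8354
= 3526007.9 / 8354 = 422.0742... → 422.07.

422.07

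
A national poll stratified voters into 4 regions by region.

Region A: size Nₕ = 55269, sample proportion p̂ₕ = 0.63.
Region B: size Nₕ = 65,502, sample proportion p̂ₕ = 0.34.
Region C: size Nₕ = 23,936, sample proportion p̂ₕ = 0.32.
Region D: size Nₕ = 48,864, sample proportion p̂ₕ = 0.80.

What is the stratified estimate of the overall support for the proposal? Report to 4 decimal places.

N = 55269 + 65502 + 23936 + 48864 = 193571.
Overall proportion = Σ (Nₕ/N)·p̂ₕ.
Σ Nₕp̂ₕ = 34819.47 + 22270.68 + 7659.52 + 39091.2 = 103840.87.
103840.87 / 193571 = 0.536448... → 0.5364.

0.5364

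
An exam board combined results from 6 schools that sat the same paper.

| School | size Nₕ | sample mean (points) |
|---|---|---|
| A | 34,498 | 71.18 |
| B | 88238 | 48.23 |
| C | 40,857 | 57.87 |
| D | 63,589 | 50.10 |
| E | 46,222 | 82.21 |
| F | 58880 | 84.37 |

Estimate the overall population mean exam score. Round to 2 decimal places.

63.29

N = 332284; weights Wₕ = Nₕ/N = (0.1038, 0.2655, 0.1230, 0.1914, 0.1391, 0.1772).
x̄_st = Σ Wₕ·x̄ₕ = 0.1038·71.18 + 0.2655·48.23 + 0.1230·57.87 + 0.1914·50.10 + 0.1391·82.21 + 0.1772·84.37 ≈ 63.2865...
→ 63.29.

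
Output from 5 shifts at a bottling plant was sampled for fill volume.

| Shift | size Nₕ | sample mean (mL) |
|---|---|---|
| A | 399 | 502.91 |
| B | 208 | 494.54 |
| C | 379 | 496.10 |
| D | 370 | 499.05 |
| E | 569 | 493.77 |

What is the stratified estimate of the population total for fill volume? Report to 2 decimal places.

Estimate total by summing Nₕ·x̄ₕ over strata.
399·502.91 + 208·494.54 + 379·496.10 + 370·499.05 + 569·493.77 = 200661.09 + 102864.32 + 188021.9 + 184648.5 + 280955.13 = 957150.94.

957150.94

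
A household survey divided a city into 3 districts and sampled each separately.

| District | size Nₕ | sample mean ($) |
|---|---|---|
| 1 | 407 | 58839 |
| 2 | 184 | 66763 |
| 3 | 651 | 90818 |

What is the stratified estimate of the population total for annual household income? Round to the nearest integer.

Estimate total by summing Nₕ·x̄ₕ over strata.
407·58839 + 184·66763 + 651·90818 = 23947473 + 12284392 + 59122518 = 95354383.

95354383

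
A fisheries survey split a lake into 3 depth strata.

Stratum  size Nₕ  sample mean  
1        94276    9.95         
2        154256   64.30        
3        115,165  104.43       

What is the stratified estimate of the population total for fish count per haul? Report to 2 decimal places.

22883387.95

Estimate total by summing Nₕ·x̄ₕ over strata.
94276·9.95 + 154256·64.30 + 115165·104.43 = 938046.2 + 9918660.8 + 12026680.95 = 22883387.95.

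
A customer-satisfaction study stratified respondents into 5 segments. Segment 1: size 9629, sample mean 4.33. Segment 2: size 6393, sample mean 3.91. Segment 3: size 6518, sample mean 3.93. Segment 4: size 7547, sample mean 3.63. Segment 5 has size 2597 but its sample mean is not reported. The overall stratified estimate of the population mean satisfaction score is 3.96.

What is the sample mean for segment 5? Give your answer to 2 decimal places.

Σ Nₕx̄ₕ = N·μ, so 2597·x̄_5 = 32684·3.96 − (9629·4.33 + 6393·3.91 + 6518·3.93 + 7547·3.63).
= 129428.64 − 119701.55 = 9727.09.
x̄_5 = 9727.09 / 2597 = 3.7455... → 3.75.

3.75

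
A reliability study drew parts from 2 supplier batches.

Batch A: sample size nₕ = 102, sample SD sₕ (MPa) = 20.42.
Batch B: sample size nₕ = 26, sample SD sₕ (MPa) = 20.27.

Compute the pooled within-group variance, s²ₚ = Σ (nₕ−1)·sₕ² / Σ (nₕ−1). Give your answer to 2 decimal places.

Degrees of freedom: 101 + 25 = 126.
Σ(nₕ−1)sₕ² = 101·416.9764 + 25·410.8729 = 52386.4389.
s²ₚ = 52386.4389 / 126 = 415.7654... → 415.77.

415.77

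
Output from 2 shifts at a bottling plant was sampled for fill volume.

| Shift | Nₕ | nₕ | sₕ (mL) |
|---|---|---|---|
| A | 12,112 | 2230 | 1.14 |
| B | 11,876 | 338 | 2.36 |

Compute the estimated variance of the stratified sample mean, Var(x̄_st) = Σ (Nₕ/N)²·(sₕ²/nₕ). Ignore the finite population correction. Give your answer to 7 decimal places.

N = 23988; Wₕ = Nₕ/N.
shift A: (12112/23988)²·1.14²/2230 = 0.0001485759
shift B: (11876/23988)²·2.36²/338 = 0.0040388675
Sum = 0.0041874434 → 0.0041874.

0.0041874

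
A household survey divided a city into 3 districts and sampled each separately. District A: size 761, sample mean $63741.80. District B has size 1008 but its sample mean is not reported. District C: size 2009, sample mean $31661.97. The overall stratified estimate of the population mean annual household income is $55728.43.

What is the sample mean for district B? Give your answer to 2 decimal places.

Σ Nₕx̄ₕ = N·μ, so 1008·x̄_B = 3778·55728.43 − (761·63741.80 + 2009·31661.97).
= 210542008.54 − 112116407.53 = 98425601.01.
x̄_B = 98425601.01 / 1008 = 97644.4454... → 97644.45.

97644.45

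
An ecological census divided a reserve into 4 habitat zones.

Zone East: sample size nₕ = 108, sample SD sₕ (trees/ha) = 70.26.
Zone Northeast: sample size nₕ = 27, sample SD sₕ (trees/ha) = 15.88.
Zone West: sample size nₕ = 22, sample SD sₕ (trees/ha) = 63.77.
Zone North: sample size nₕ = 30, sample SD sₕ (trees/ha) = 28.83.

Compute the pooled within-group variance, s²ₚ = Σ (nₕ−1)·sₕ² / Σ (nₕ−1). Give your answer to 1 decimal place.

3520.6

Degrees of freedom: 107 + 26 + 21 + 29 = 183.
Σ(nₕ−1)sₕ² = 107·4936.4676 + 26·252.1744 + 21·4066.6129 + 29·831.1689 = 644261.3366.
s²ₚ = 644261.3366 / 183 = 3520.554... → 3520.6.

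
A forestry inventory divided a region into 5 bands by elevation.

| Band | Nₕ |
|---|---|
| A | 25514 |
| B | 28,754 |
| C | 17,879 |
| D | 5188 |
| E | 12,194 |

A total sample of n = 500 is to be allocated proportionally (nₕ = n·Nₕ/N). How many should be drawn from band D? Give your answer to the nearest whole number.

Share of band D = 5188/89529 = 0.05795.
Allocate 500 × 0.05795 = 28.974... → 29.

29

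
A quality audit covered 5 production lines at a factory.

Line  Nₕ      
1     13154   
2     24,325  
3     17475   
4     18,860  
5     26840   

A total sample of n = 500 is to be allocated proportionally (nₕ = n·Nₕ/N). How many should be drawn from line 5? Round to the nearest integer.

Share of line 5 = 26840/100654 = 0.26666.
Allocate 500 × 0.26666 = 133.328... → 133.

133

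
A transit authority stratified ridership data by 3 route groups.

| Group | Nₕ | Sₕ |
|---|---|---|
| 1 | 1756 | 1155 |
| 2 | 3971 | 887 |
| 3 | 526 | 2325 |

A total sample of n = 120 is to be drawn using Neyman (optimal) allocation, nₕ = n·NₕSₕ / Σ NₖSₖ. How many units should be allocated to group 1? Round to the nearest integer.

36

1: NₕSₕ = 1756·1155 = 2028180
2: NₕSₕ = 3971·887 = 3522277
3: NₕSₕ = 526·2325 = 1222950
Σ NₕSₕ = 6773407.
n_1 = 120·2028180/6773407 = 35.932... → 36.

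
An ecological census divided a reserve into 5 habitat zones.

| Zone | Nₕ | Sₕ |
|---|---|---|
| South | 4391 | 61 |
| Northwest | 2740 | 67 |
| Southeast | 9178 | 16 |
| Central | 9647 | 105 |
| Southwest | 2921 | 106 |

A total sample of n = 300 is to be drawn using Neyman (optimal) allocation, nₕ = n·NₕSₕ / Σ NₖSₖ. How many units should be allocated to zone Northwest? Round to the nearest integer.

Σ NₕSₕ = 4391·61 + 2740·67 + 9178·16 + 9647·105 + 2921·106 = 1920840.
Share for Northwest: 183580/1920840 = 0.09557.
n_Northwest = 300 × 0.09557 = 28.672... → 29.

29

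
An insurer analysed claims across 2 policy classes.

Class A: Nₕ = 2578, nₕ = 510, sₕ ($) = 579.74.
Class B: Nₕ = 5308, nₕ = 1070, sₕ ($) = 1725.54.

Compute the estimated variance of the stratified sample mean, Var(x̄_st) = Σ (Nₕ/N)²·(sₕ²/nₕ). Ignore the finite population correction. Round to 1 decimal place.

1331.1

N = 7886; Wₕ = Nₕ/N.
class A: (2578/7886)²·579.74²/510 = 70.4285
class B: (5308/7886)²·1725.54²/1070 = 1260.7082
Sum = 1331.1367 → 1331.1.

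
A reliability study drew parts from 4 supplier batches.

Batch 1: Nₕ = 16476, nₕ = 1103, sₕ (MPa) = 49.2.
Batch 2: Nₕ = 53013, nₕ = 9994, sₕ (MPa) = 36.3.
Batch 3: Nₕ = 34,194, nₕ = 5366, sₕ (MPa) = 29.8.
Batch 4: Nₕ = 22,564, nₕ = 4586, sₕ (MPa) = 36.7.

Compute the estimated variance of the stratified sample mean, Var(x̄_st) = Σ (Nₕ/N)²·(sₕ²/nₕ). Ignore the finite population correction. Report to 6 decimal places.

0.082149

N = 126247; Wₕ = Nₕ/N.
batch 1: (16476/126247)²·49.2²/1103 = 0.037378006
batch 2: (53013/126247)²·36.3²/9994 = 0.023248586
batch 3: (34194/126247)²·29.8²/5366 = 0.012140583
batch 4: (22564/126247)²·36.7²/4586 = 0.009381842
Sum = 0.082149016 → 0.082149.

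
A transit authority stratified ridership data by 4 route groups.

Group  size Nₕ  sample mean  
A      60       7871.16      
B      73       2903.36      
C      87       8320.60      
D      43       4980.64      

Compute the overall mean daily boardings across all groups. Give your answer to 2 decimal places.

N = 263; weights Wₕ = Nₕ/N = (0.2281, 0.2776, 0.3308, 0.1635).
x̄_st = Σ Wₕ·x̄ₕ = 0.2281·7871.16 + 0.2776·2903.36 + 0.3308·8320.60 + 0.1635·4980.64 ≈ 6168.3445...
→ 6168.34.

6168.34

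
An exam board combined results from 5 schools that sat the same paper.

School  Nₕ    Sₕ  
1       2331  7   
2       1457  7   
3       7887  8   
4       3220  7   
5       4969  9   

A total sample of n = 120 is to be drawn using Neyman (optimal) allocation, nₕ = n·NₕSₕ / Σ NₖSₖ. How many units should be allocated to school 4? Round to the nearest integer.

Σ NₕSₕ = 2331·7 + 1457·7 + 7887·8 + 3220·7 + 4969·9 = 156873.
Share for 4: 22540/156873 = 0.14368.
n_4 = 120 × 0.14368 = 17.242... → 17.

17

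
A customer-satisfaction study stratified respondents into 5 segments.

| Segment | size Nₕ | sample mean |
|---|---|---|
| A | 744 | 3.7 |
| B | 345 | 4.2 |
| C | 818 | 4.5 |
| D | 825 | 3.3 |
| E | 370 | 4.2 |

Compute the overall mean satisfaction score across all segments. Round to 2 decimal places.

3.92

N = 744 + 345 + 818 + 825 + 370 = 3102.
Weight each subgroup mean by Nₕ/N and sum.
Σ Nₕx̄ₕ = 744·3.7 + 345·4.2 + 818·4.5 + 825·3.3 + 370·4.2 = 2752.8 + 1449 + 3681 + 2722.5 + 1554 = 12159.3.
Divide by N: 12159.3 / 3102 = 3.9198... → 3.92.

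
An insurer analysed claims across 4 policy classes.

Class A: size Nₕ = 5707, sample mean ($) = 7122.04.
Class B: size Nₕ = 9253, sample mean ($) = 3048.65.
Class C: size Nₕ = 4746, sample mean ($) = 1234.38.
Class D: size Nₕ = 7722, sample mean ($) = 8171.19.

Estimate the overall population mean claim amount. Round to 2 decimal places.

5024.46

N = 5707 + 9253 + 4746 + 7722 = 27428.
The stratified mean weights each stratum mean by its population share Nₕ/N.
Σ Nₕx̄ₕ = 5707·7122.04 + 9253·3048.65 + 4746·1234.38 + 7722·8171.19 = 40645482.28 + 28209158.45 + 5858367.48 + 63097929.18 = 137810937.39.
Divide by N: 137810937.39 / 27428 = 5024.4618... → 5024.46.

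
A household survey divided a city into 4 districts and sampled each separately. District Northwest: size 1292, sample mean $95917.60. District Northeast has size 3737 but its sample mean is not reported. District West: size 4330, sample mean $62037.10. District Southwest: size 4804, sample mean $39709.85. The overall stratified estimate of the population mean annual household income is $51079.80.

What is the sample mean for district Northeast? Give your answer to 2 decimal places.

37498.24

Σ Nₕx̄ₕ = N·μ, so 3737·x̄_Northeast = 14163·51079.80 − (1292·95917.60 + 4330·62037.10 + 4804·39709.85).
= 723443207.4 − 583312301.6 = 140130905.8.
x̄_Northeast = 140130905.8 / 3737 = 37498.2354... → 37498.24.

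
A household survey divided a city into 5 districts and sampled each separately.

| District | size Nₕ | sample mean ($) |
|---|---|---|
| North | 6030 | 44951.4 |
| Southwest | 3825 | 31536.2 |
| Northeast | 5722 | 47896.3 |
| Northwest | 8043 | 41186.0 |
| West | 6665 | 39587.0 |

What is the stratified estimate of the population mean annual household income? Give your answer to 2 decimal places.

N = 30285; weights Wₕ = Nₕ/N = (0.1991, 0.1263, 0.1889, 0.2656, 0.2201).
x̄_st = Σ Wₕ·x̄ₕ = 0.1991·44951.4 + 0.1263·31536.2 + 0.1889·47896.3 + 0.2656·41186.0 + 0.2201·39587.0 ≈ 41632.8839...
→ 41632.88.

41632.88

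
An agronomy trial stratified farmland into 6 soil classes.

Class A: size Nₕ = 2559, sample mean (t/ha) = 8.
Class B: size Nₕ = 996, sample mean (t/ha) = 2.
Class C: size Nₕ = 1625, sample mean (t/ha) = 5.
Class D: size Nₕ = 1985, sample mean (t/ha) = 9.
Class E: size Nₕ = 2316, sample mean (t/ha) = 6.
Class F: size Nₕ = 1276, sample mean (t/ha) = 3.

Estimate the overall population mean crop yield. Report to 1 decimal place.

6.2

x̄_st = (Σ Nₕx̄ₕ) / (Σ Nₕ) = (2559·8 + 996·2 + 1625·5 + 1985·9 + 2316·6 + 1276·3) / 10757
= 66178 / 10757 = 6.152... → 6.2.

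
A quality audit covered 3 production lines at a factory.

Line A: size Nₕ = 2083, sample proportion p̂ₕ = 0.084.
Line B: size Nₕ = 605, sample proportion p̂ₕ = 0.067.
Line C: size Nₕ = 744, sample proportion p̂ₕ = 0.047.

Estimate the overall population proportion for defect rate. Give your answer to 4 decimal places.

0.0730

Wₕ = Nₕ/N with N = 3432: 0.6069, 0.1763, 0.2168.
p̂_st = 0.6069·0.084 + 0.1763·0.067 + 0.2168·0.047 ≈ 0.072982... → 0.0730.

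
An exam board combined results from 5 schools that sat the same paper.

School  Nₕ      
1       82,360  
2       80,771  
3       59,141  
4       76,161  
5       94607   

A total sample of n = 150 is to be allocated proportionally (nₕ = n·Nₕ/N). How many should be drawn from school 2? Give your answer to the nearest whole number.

31

Share of school 2 = 80771/393040 = 0.20550.
Allocate 150 × 0.20550 = 30.825... → 31.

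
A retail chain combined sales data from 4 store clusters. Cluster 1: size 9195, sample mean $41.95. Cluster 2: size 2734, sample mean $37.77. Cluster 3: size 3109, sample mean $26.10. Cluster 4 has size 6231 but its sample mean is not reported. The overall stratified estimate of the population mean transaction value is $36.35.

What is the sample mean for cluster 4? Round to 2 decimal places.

N = 9195 + 2734 + 3109 + 6231 = 21269.
Overall total = μ·N = 36.35·21269 = 773128.15.
Subtract the known strata: 9195·41.95 + 2734·37.77 + 3109·26.10 = 570138.33.
Remaining total for cluster 4: 773128.15 − 570138.33 = 202989.82.
Divide by its size: 202989.82 / 6231 = 32.5774... → 32.58.

32.58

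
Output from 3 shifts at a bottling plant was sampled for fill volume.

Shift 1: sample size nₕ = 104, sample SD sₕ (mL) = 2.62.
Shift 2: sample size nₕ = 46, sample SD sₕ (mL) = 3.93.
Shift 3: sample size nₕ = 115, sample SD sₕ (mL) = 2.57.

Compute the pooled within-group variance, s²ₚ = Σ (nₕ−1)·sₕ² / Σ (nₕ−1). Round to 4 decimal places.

8.2252

1: (104−1)·2.62² = 103·6.8644 = 707.0332
2: (46−1)·3.93² = 45·15.4449 = 695.0205
3: (115−1)·2.57² = 114·6.6049 = 752.9586
Numerator = 2155.0123; denominator = Σ(nₕ−1) = 262.
s²ₚ = 2155.0123/262 = 8.225238... → 8.2252.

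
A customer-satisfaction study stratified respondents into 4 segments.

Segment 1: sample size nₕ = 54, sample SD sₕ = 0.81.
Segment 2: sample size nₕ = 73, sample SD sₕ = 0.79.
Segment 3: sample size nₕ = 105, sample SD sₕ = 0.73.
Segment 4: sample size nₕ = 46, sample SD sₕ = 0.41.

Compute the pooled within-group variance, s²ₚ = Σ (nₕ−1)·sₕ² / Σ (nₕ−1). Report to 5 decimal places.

1: (54−1)·0.81² = 53·0.6561 = 34.7733
2: (73−1)·0.79² = 72·0.6241 = 44.9352
3: (105−1)·0.73² = 104·0.5329 = 55.4216
4: (46−1)·0.41² = 45·0.1681 = 7.5645
Numerator = 142.6946; denominator = Σ(nₕ−1) = 274.
s²ₚ = 142.6946/274 = 0.5207832... → 0.52078.

0.52078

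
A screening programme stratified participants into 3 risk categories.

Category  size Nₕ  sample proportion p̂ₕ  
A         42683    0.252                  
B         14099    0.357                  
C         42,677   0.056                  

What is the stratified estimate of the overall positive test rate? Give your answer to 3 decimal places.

Wₕ = Nₕ/N with N = 99459: 0.4292, 0.1418, 0.4291.
p̂_st = 0.4292·0.252 + 0.1418·0.357 + 0.4291·0.056 ≈ 0.18278... → 0.183.

0.183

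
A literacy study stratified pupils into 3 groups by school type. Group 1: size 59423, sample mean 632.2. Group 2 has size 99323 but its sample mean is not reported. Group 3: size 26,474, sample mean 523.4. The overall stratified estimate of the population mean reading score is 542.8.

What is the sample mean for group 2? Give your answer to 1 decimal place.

Σ Nₕx̄ₕ = N·μ, so 99323·x̄_2 = 185220·542.8 − (59423·632.2 + 26474·523.4).
= 100537416 − 51423712.2 = 49113703.8.
x̄_2 = 49113703.8 / 99323 = 494.485... → 494.5.

494.5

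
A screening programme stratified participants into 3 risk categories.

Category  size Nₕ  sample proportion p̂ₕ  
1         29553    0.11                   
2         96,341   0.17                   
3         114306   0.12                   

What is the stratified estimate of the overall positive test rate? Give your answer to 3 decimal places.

0.139

N = 29553 + 96341 + 114306 = 240200.
Overall proportion = Σ (Nₕ/N)·p̂ₕ.
Σ Nₕp̂ₕ = 3250.83 + 16377.97 + 13716.72 = 33345.52.
33345.52 / 240200 = 0.13882... → 0.139.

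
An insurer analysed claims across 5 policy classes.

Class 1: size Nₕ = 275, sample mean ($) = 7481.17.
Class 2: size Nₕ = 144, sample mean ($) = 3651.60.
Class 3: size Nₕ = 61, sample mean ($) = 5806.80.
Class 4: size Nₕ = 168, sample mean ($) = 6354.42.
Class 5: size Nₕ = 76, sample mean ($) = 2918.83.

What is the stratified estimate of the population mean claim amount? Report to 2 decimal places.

x̄_st = (Σ Nₕx̄ₕ) / (Σ Nₕ) = (275·7481.17 + 144·3651.60 + 61·5806.80 + 168·6354.42 + 76·2918.83) / 724
= 4226740.59 / 724 = 5838.0395... → 5838.04.

5838.04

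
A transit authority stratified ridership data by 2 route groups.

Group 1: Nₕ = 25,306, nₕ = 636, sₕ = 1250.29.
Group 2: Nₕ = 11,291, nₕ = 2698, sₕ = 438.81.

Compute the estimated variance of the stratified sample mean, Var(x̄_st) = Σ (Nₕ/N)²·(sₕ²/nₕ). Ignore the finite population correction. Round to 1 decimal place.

N = 36597. Term for each stratum: Wₕ²sₕ²/nₕ.
Var(x̄_st) = 1175.2234 + 6.7934 = 1182.0168 → 1182.0.

1182.0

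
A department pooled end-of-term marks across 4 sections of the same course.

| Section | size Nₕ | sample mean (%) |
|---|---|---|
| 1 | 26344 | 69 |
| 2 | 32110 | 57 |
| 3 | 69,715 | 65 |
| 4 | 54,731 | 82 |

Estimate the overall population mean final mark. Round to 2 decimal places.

N = 26344 + 32110 + 69715 + 54731 = 182900.
Weight each subgroup mean by Nₕ/N and sum.
Σ Nₕx̄ₕ = 26344·69 + 32110·57 + 69715·65 + 54731·82 = 1817736 + 1830270 + 4531475 + 4487942 = 12667423.
Divide by N: 12667423 / 182900 = 69.2587... → 69.26.

69.26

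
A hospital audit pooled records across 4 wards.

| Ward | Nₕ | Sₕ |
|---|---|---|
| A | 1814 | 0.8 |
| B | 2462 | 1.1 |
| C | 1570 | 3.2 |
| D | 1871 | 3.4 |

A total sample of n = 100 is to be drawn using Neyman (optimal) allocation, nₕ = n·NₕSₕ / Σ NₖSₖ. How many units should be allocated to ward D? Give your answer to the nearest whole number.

41

Σ NₕSₕ = 1814·0.8 + 2462·1.1 + 1570·3.2 + 1871·3.4 = 15544.8.
Share for D: 6361.4/15544.8 = 0.40923.
n_D = 100 × 0.40923 = 40.923... → 41.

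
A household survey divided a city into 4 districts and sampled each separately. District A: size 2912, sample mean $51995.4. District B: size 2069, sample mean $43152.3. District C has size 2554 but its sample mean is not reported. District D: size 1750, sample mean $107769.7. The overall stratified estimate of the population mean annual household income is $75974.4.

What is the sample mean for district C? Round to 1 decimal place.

N = 2912 + 2069 + 2554 + 1750 = 9285.
Overall total = μ·N = 75974.4·9285 = 705422304.
Subtract the known strata: 2912·51995.4 + 2069·43152.3 + 1750·107769.7 = 429289688.5.
Remaining total for district C: 705422304 − 429289688.5 = 276132615.5.
Divide by its size: 276132615.5 / 2554 = 108117.704... → 108117.7.

108117.7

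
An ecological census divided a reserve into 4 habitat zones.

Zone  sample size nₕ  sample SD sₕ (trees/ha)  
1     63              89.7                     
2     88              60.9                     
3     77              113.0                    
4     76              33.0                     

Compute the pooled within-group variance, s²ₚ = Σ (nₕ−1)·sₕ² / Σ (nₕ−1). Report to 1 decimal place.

6245.5

1: (63−1)·89.7² = 62·8046.09 = 498857.58
2: (88−1)·60.9² = 87·3708.81 = 322666.47
3: (77−1)·113.0² = 76·12769 = 970444
4: (76−1)·33.0² = 75·1089 = 81675
Numerator = 1873643.05; denominator = Σ(nₕ−1) = 300.
s²ₚ = 1873643.05/300 = 6245.477... → 6245.5.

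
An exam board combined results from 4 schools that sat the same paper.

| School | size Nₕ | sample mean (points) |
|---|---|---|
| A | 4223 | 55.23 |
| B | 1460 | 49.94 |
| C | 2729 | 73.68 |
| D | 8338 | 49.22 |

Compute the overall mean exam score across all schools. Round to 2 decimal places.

54.78

N = 16750; weights Wₕ = Nₕ/N = (0.2521, 0.0872, 0.1629, 0.4978).
x̄_st = Σ Wₕ·x̄ₕ = 0.2521·55.23 + 0.0872·49.94 + 0.1629·73.68 + 0.4978·49.22 ≈ 54.7832...
→ 54.78.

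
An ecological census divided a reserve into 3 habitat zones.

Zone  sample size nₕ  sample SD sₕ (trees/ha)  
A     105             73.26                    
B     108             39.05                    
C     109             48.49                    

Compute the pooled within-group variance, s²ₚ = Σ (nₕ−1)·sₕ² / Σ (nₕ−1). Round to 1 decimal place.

3057.3

A: (105−1)·73.26² = 104·5367.0276 = 558170.8704
B: (108−1)·39.05² = 107·1524.9025 = 163164.5675
C: (109−1)·48.49² = 108·2351.2801 = 253938.2508
Numerator = 975273.6887; denominator = Σ(nₕ−1) = 319.
s²ₚ = 975273.6887/319 = 3057.284... → 3057.3.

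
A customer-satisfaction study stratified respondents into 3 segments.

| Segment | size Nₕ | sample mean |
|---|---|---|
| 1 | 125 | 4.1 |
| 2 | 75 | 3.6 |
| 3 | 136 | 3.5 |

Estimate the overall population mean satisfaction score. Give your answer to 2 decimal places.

N = 125 + 75 + 136 = 336.
Overall mean = Σ (Nₕ/N)·x̄ₕ — weight by population share, not a simple average.
Σ Nₕx̄ₕ = 125·4.1 + 75·3.6 + 136·3.5 = 512.5 + 270 + 476 = 1258.5.
Divide by N: 1258.5 / 336 = 3.7455... → 3.75.

3.75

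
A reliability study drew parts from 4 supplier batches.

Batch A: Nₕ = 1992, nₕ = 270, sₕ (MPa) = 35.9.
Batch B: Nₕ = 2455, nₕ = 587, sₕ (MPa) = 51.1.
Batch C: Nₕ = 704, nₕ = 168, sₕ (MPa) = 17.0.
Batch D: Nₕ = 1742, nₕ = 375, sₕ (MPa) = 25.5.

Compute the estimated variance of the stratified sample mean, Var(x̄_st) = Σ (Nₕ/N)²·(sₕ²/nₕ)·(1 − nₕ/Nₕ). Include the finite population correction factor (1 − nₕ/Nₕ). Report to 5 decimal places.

0.87453

N = 6893; Wₕ = Nₕ/N.
batch A: (1992/6893)²·35.9²/270·(1 − 270/1992) = 0.34461252
batch B: (2455/6893)²·51.1²/587·(1 − 587/2455) = 0.42935400
batch C: (704/6893)²·17.0²/168·(1 − 168/704) = 0.01366185
batch D: (1742/6893)²·25.5²/375·(1 − 375/1742) = 0.08690589
Sum = 0.87453426 → 0.87453.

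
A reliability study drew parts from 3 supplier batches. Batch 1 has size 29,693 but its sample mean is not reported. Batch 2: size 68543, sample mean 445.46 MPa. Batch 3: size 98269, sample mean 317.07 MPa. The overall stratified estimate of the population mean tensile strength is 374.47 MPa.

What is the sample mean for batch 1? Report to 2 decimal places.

N = 29693 + 68543 + 98269 = 196505.
Overall total = μ·N = 374.47·196505 = 73585227.35.
Subtract the known strata: 68543·445.46 + 98269·317.07 = 61691316.61.
Remaining total for batch 1: 73585227.35 − 61691316.61 = 11893910.74.
Divide by its size: 11893910.74 / 29693 = 400.5628... → 400.56.

400.56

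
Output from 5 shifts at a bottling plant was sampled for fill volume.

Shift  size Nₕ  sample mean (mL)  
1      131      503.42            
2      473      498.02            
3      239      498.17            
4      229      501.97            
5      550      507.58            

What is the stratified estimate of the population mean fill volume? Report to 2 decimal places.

502.28

N = 131 + 473 + 239 + 229 + 550 = 1622.
Weight each subgroup mean by Nₕ/N and sum.
Σ Nₕx̄ₕ = 131·503.42 + 473·498.02 + 239·498.17 + 229·501.97 + 550·507.58 = 65948.02 + 235563.46 + 119062.63 + 114951.13 + 279169 = 814694.24.
Divide by N: 814694.24 / 1622 = 502.2776... → 502.28.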